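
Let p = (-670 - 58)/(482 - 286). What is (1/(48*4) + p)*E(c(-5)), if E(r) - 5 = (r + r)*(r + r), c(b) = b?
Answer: -24925/64 ≈ -389.45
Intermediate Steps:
E(r) = 5 + 4*r² (E(r) = 5 + (r + r)*(r + r) = 5 + (2*r)*(2*r) = 5 + 4*r²)
p = -26/7 (p = -728/196 = -728*1/196 = -26/7 ≈ -3.7143)
(1/(48*4) + p)*E(c(-5)) = (1/(48*4) - 26/7)*(5 + 4*(-5)²) = (1/192 - 26/7)*(5 + 4*25) = (1/192 - 26/7)*(5 + 100) = -4985/1344*105 = -24925/64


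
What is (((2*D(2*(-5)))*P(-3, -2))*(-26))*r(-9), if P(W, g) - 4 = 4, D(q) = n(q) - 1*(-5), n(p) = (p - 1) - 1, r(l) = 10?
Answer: 29120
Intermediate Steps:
n(p) = -2 + p (n(p) = (-1 + p) - 1 = -2 + p)
D(q) = 3 + q (D(q) = (-2 + q) - 1*(-5) = (-2 + q) + 5 = 3 + q)
P(W, g) = 8 (P(W, g) = 4 + 4 = 8)
(((2*D(2*(-5)))*P(-3, -2))*(-26))*r(-9) = (((2*(3 + 2*(-5)))*8)*(-26))*10 = (((2*(3 - 10))*8)*(-26))*10 = (((2*(-7))*8)*(-26))*10 = (-14*8*(-26))*10 = -112*(-26)*10 = 2912*10 = 29120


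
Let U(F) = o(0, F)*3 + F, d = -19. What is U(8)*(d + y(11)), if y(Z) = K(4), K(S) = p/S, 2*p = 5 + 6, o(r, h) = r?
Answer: -141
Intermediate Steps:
p = 11/2 (p = (5 + 6)/2 = (½)*11 = 11/2 ≈ 5.5000)
K(S) = 11/(2*S)
U(F) = F (U(F) = 0*3 + F = 0 + F = F)
y(Z) = 11/8 (y(Z) = (11/2)/4 = (11/2)*(¼) = 11/8)
U(8)*(d + y(11)) = 8*(-19 + 11/8) = 8*(-141/8) = -141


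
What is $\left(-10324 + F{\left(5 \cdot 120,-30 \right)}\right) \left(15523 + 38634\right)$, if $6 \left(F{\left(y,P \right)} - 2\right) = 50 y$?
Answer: $-288223554$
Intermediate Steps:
$F{\left(y,P \right)} = 2 + \frac{25 y}{3}$ ($F{\left(y,P \right)} = 2 + \frac{50 y}{6} = 2 + \frac{25 y}{3}$)
$\left(-10324 + F{\left(5 \cdot 120,-30 \right)}\right) \left(15523 + 38634\right) = \left(-10324 + \left(2 + \frac{25 \cdot 5 \cdot 120}{3}\right)\right) \left(15523 + 38634\right) = \left(-10324 + \left(2 + \frac{25}{3} \cdot 600\right)\right) 54157 = \left(-10324 + \left(2 + 5000\right)\right) 54157 = \left(-10324 + 5002\right) 54157 = \left(-5322\right) 54157 = -288223554$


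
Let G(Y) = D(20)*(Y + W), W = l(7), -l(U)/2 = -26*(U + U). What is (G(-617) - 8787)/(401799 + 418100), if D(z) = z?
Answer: -6567/819899 ≈ -0.0080095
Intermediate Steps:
l(U) = 104*U (l(U) = -(-52)*(U + U) = -(-52)*2*U = -(-104)*U = 104*U)
W = 728 (W = 104*7 = 728)
G(Y) = 14560 + 20*Y (G(Y) = 20*(Y + 728) = 20*(728 + Y) = 14560 + 20*Y)
(G(-617) - 8787)/(401799 + 418100) = ((14560 + 20*(-617)) - 8787)/(401799 + 418100) = ((14560 - 12340) - 8787)/819899 = (2220 - 8787)*(1/819899) = -6567*1/819899 = -6567/819899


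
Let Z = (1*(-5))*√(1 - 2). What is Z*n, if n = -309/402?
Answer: 515*I/134 ≈ 3.8433*I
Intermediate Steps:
n = -103/134 (n = -309*1/402 = -103/134 ≈ -0.76866)
Z = -5*I ≈ -5.0*I
Z*n = -5*I*(-103/134) = 515*I/134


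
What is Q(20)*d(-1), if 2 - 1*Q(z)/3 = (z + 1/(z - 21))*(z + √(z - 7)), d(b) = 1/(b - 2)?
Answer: 378 + 19*√13 ≈ 446.51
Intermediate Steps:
d(b) = 1/(-2 + b)
Q(z) = 6 - 3*(z + 1/(-21 + z))*(z + √(-7 + z)) (Q(z) = 6 - 3*(z + 1/(z - 21))*(z + √(z - 7)) = 6 - 3*(z + 1/(-21 + z))*(z + √(-7 + z)))
Q(20)*d(-1) = (3*(-42 + 20 - 1*20³ - √(-7 + 20) + 21*20² - 1*20²*√(-7 + 20) + 21*20*√(-7 + 20))/(-21 + 20))/(-2 - 1) = (3*(-42 + 20 - 1*8000 - √13 + 21*400 - 1*400*√13 + 21*20*√13)/(-1))/(-3) = (3*(-1)*(-42 + 20 - 8000 - √13 + 8400 - 400*√13 + 420*√13))*(-⅓) = (3*(-1)*(378 + 19*√13))*(-⅓) = (-1134 - 57*√13)*(-⅓) = 378 + 19*√13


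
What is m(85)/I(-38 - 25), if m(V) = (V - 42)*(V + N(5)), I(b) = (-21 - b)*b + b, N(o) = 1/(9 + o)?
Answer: -397/294 ≈ -1.3503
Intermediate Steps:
I(b) = b + b*(-21 - b) (I(b) = b*(-21 - b) + b = b + b*(-21 - b))
m(V) = (-42 + V)*(1/14 + V) (m(V) = (V - 42)*(V + 1/(9 + 5)) = (-42 + V)*(V + 1/14) = (-42 + V)*(1/14 + V))
m(85)/I(-38 - 25) = (-3 + 85² - 587/14*85)/((-(-38 - 25)*(20 + (-38 - 25)))) = (-3 + 7225 - 49895/14)/((-1*(-63)*(20 - 63))) = 51213/(14*((-1*(-63)*(-43)))) = (51213/14)/(-2709) = (51213/14)*(-1/2709) = -397/294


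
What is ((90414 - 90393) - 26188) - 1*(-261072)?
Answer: 234905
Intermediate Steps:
((90414 - 90393) - 26188) - 1*(-261072) = (21 - 26188) + 261072 = -26167 + 261072 = 234905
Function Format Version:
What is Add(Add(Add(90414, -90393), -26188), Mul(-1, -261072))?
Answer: 234905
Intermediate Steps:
Add(Add(Add(90414, -90393), -26188), Mul(-1, -261072)) = Add(Add(21, -26188), 261072) = Add(-26167, 261072) = 234905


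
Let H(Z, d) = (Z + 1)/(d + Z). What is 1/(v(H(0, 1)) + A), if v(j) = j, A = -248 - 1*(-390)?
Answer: 1/143 ≈ 0.0069930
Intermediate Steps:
H(Z, d) = (1 + Z)/(Z + d)
A = 142 (A = -248 + 390 = 142)
1/(v(H(0, 1)) + A) = 1/((1 + 0)/(0 + 1) + 142) = 1/(1/1 + 142) = 1/(1*1 + 142) = 1/(1 + 142) = 1/143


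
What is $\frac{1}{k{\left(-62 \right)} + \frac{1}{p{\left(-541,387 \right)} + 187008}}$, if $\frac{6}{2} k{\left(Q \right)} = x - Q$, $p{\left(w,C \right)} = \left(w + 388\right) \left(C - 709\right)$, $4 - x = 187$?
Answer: $- \frac{236274}{9529717} \approx -0.024793$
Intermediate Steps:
$x = -183$ ($x = 4 - 187 = -183$)
$p{\left(w,C \right)} = \left(-709 + C\right) \left(388 + w\right)$ ($p{\left(w,C \right)} = \left(388 + w\right) \left(-709 + C\right) = \left(-709 + C\right) \left(388 + w\right)$)
$k{\left(Q \right)} = -61 - \frac{Q}{3}$ ($k{\left(Q \right)} = \frac{-183 - Q}{3} = -61 - \frac{Q}{3}$)
$\frac{1}{k{\left(-62 \right)} + \frac{1}{p{\left(-541,387 \right)} + 187008}} = \frac{1}{\left(-61 - - \frac{62}{3}\right) + \frac{1}{\left(-275092 - -383569 + 388 \cdot 387 + 387 \left(-541\right)\right) + 187008}} = \frac{1}{\left(-61 + \frac{62}{3}\right) + \frac{1}{\left(-275092 + 383569 + 150156 - 209367\right) + 187008}} = \frac{1}{- \frac{121}{3} + \frac{1}{49266 + 187008}} = \frac{1}{- \frac{121}{3} + \frac{1}{236274}} = \frac{1}{- \frac{9529717}{236274}} = - \frac{236274}{9529717}$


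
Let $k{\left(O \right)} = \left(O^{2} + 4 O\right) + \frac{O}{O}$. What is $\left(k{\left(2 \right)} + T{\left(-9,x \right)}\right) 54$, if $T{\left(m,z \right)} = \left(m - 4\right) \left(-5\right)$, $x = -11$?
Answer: $4212$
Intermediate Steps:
$k{\left(O \right)} = 1 + O^{2} + 4 O$ ($k{\left(O \right)} = \left(O^{2} + 4 O\right) + 1 = 1 + O^{2} + 4 O$)
$T{\left(m,z \right)} = 20 - 5 m$ ($T{\left(m,z \right)} = \left(-4 + m\right) \left(-5\right) = 20 - 5 m$)
$\left(k{\left(2 \right)} + T{\left(-9,x \right)}\right) 54 = \left(\left(1 + 2^{2} + 4 \cdot 2\right) + \left(20 - -45\right)\right) 54 = \left(\left(1 + 4 + 8\right) + \left(20 + 45\right)\right) 54 = \left(13 + 65\right) 54 = 78 \cdot 54 = 4212$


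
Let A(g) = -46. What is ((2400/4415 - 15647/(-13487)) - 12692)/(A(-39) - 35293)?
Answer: 151129004471/420852893119 ≈ 0.35910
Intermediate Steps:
((2400/4415 - 15647/(-13487)) - 12692)/(A(-39) - 35293) = ((2400/4415 - 15647/(-13487)) - 12692)/(-46 - 35293) = ((2400*(1/4415) - 15647*(-1/13487)) - 12692)/(-35339) = ((480/883 + 15647/13487) - 12692)*(-1/35339) = (20290061/11909021 - 12692)*(-1/35339) = -151129004471/11909021*(-1/35339) = 151129004471/420852893119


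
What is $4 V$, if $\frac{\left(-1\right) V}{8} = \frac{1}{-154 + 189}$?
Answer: $- \frac{32}{35} \approx -0.91429$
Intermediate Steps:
$V = - \frac{8}{35}$ ($V = - \frac{8}{-154 + 189} = - \frac{8}{35} \approx -0.22857$)
$4 V = 4 \left(- \frac{8}{35}\right) = - \frac{32}{35}$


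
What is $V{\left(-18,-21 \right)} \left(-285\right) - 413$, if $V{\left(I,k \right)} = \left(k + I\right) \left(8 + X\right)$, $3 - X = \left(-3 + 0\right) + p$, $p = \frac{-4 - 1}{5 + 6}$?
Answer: $\frac{1762742}{11} \approx 1.6025 \cdot 10^{5}$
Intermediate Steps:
$p = - \frac{5}{11} \approx -0.45455$
$X = \frac{71}{11}$ ($X = 3 - \left(\left(-3 + 0\right) - \frac{5}{11}\right) = 3 - \left(-3 - \frac{5}{11}\right) = 3 - - \frac{38}{11} = 3 + \frac{38}{11} = \frac{71}{11} \approx 6.4545$)
$V{\left(I,k \right)} = \frac{159 I}{11} + \frac{159 k}{11}$ ($V{\left(I,k \right)} = \left(k + I\right) \left(8 + \frac{71}{11}\right) = \left(I + k\right) \frac{159}{11} = \frac{159 I}{11} + \frac{159 k}{11}$)
$V{\left(-18,-21 \right)} \left(-285\right) - 413 = \left(\frac{159}{11} \left(-18\right) + \frac{159}{11} \left(-21\right)\right) \left(-285\right) - 413 = \left(- \frac{2862}{11} - \frac{3339}{11}\right) \left(-285\right) - 413 = \left(- \frac{6201}{11}\right) \left(-285\right) - 413 = \frac{1767285}{11} - 413 = \frac{1762742}{11}$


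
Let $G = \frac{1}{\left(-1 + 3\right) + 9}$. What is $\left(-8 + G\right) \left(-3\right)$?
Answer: $\frac{261}{11} \approx 23.727$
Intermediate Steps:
$G = \frac{1}{11}$ ($G = \frac{1}{2 + 9} = \frac{1}{11} \approx 0.090909$)
$\left(-8 + G\right) \left(-3\right) = \left(-8 + \frac{1}{11}\right) \left(-3\right) = \left(- \frac{87}{11}\right) \left(-3\right) = \frac{261}{11}$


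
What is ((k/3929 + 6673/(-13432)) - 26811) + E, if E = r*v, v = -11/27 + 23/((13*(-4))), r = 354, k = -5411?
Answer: -167415987905377/6174596376 ≈ -27114.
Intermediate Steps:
v = -1193/1404 (v = -11*1/27 + 23/(-52) = -11/27 + 23*(-1/52) = -11/27 - 23/52 = -1193/1404 ≈ -0.84972)
E = -70387/234 (E = 354*(-1193/1404) = -70387/234 ≈ -300.80)
((k/3929 + 6673/(-13432)) - 26811) + E = ((-5411/3929 + 6673/(-13432)) - 26811) - 70387/234 = ((-5411*1/3929 + 6673*(-1/13432)) - 26811) - 70387/234 = ((-5411/3929 - 6673/13432) - 26811) - 70387/234 = (-98898769/52774328 - 26811) - 70387/234 = -1415031406777/52774328 - 70387/234 = -167415987905377/6174596376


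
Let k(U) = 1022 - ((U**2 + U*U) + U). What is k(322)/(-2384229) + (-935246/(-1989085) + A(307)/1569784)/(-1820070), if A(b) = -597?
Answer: 391500229083319168385383/4516562696353941432956400 ≈ 0.086681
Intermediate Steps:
k(U) = 1022 - U - 2*U**2 (k(U) = 1022 - ((U**2 + U**2) + U) = 1022 - (2*U**2 + U) = 1022 - (U + 2*U**2) = 1022 + (-U - 2*U**2) = 1022 - U - 2*U**2)
k(322)/(-2384229) + (-935246/(-1989085) + A(307)/1569784)/(-1820070) = (1022 - 1*322 - 2*322**2)/(-2384229) + (-935246/(-1989085) - 597/1569784)/(-1820070) = (1022 - 322 - 2*103684)*(-1/2384229) + (-935246*(-1/1989085) - 597*1/1569784)*(-1/1820070) = (1022 - 322 - 207368)*(-1/2384229) + (935246/1989085 - 597/1569784)*(-1/1820070) = -206668*(-1/2384229) + (1466946723119/3122433807640)*(-1/1820070) = 206668/2384229 - 1466946723119/5683048100271334800 = 391500229083319168385383/4516562696353941432956400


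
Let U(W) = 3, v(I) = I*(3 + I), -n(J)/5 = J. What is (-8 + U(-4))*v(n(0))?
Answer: 0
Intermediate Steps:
n(J) = -5*J
(-8 + U(-4))*v(n(0)) = (-8 + 3)*((-5*0)*(3 - 5*0)) = -0*(3 + 0) = -0*3 = -5*0 = 0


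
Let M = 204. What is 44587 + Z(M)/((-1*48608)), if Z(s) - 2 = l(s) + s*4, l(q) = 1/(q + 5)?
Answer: 452962372301/10159072 ≈ 44587.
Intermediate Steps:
l(q) = 1/(5 + q)
Z(s) = 2 + 1/(5 + s) + 4*s (Z(s) = 2 + (1/(5 + s) + s*4) = 2 + (1/(5 + s) + 4*s) = 2 + 1/(5 + s) + 4*s)
44587 + Z(M)/((-1*48608)) = 44587 + ((11 + 4*204² + 22*204)/(5 + 204))/((-1*48608)) = 44587 + ((11 + 4*41616 + 4488)/209)/(-48608) = 44587 + ((11 + 166464 + 4488)/209)*(-1/48608) = 44587 + ((1/209)*170963)*(-1/48608) = 44587 + (170963/209)*(-1/48608) = 44587 - 170963/10159072 = 452962372301/10159072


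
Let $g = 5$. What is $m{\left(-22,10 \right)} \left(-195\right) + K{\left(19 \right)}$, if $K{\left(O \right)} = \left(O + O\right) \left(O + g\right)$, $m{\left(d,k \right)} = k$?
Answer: $-1038$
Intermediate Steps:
$K{\left(O \right)} = 2 O \left(5 + O\right)$ ($K{\left(O \right)} = \left(O + O\right) \left(O + 5\right) = 2 O \left(5 + O\right)$)
$m{\left(-22,10 \right)} \left(-195\right) + K{\left(19 \right)} = 10 \left(-195\right) + 2 \cdot 19 \left(5 + 19\right) = -1950 + 2 \cdot 19 \cdot 24 = -1950 + 912 = -1038$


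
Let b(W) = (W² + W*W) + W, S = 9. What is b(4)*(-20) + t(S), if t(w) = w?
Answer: -711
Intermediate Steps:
b(W) = W + 2*W² (b(W) = (W² + W²) + W = 2*W² + W = W + 2*W²)
b(4)*(-20) + t(S) = (4*(1 + 2*4))*(-20) + 9 = (4*(1 + 8))*(-20) + 9 = (4*9)*(-20) + 9 = 36*(-20) + 9 = -720 + 9 = -711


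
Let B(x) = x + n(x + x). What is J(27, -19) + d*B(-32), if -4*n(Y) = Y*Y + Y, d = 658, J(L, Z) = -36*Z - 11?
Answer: -683647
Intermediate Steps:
J(L, Z) = -11 - 36*Z
n(Y) = -Y/4 - Y²/4 (n(Y) = -(Y*Y + Y)/4 = -(Y² + Y)/4 = -(Y + Y²)/4 = -Y/4 - Y²/4)
B(x) = x - x*(1 + 2*x)/2 (B(x) = x - (x + x)*(1 + (x + x))/4 = x - 2*x*(1 + 2*x)/4 = x - x*(1 + 2*x)/2)
J(27, -19) + d*B(-32) = (-11 - 36*(-19)) + 658*(-32*(½ - 1*(-32))) = (-11 + 684) + 658*(-32*(½ + 32)) = 673 + 658*(-32*65/2) = 673 + 658*(-1040) = 673 - 684320 = -683647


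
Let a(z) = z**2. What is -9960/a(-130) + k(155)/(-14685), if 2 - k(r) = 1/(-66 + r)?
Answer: -43401209/73625695 ≈ -0.58948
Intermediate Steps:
k(r) = 2 - 1/(-66 + r)
-9960/a(-130) + k(155)/(-14685) = -9960/((-130)**2) + ((-133 + 2*155)/(-66 + 155))/(-14685) = -9960/16900 + ((-133 + 310)/89)*(-1/14685) = -9960*1/16900 + ((1/89)*177)*(-1/14685) = -498/845 + (177/89)*(-1/14685) = -498/845 - 59/435655 = -43401209/73625695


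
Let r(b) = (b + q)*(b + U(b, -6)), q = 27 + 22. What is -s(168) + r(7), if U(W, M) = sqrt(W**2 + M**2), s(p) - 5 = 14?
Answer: 373 + 56*sqrt(85) ≈ 889.29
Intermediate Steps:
s(p) = 19 (s(p) = 5 + 14 = 19)
U(W, M) = sqrt(M**2 + W**2)
q = 49
r(b) = (49 + b)*(b + sqrt(36 + b**2)) (r(b) = (b + 49)*(b + sqrt((-6)**2 + b**2)) = (49 + b)*(b + sqrt(36 + b**2)))
-s(168) + r(7) = -1*19 + (7**2 + 49*7 + 49*sqrt(36 + 7**2) + 7*sqrt(36 + 7**2)) = -19 + (49 + 343 + 49*sqrt(36 + 49) + 7*sqrt(36 + 49)) = -19 + (49 + 343 + 49*sqrt(85) + 7*sqrt(85)) = -19 + (392 + 56*sqrt(85)) = 373 + 56*sqrt(85)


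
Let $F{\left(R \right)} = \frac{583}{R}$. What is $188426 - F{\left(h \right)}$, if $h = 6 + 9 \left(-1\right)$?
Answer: $\frac{565861}{3} \approx 1.8862 \cdot 10^{5}$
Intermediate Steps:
$h = -3$ ($h = 6 - 9 = -3$)
$188426 - F{\left(h \right)} = 188426 - \frac{583}{-3} = 188426 - 583 \left(- \frac{1}{3}\right) = 188426 - - \frac{583}{3} = 188426 + \frac{583}{3} = \frac{565861}{3}$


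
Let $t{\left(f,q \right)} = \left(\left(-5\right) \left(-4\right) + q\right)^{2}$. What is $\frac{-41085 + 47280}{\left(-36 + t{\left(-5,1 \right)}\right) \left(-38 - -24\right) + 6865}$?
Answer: $\frac{1239}{239} \approx 5.1841$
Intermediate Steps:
$t{\left(f,q \right)} = \left(20 + q\right)^{2}$
$\frac{-41085 + 47280}{\left(-36 + t{\left(-5,1 \right)}\right) \left(-38 - -24\right) + 6865} = \frac{-41085 + 47280}{\left(-36 + \left(20 + 1\right)^{2}\right) \left(-38 - -24\right) + 6865} = \frac{6195}{\left(-36 + 21^{2}\right) \left(-38 + 24\right) + 6865} = \frac{6195}{\left(-36 + 441\right) \left(-14\right) + 6865} = \frac{6195}{405 \left(-14\right) + 6865} = \frac{6195}{-5670 + 6865} = \frac{6195}{1195} = 6195 \cdot \frac{1}{1195} = \frac{1239}{239}$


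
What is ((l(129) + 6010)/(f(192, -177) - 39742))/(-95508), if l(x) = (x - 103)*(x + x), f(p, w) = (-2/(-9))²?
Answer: 57231/17080533988 ≈ 3.3507e-6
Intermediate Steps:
f(p, w) = 4/81 (f(p, w) = (-2*(-⅑))² = (2/9)² = 4/81)
l(x) = 2*x*(-103 + x) (l(x) = (-103 + x)*(2*x) = 2*x*(-103 + x))
((l(129) + 6010)/(f(192, -177) - 39742))/(-95508) = ((2*129*(-103 + 129) + 6010)/(4/81 - 39742))/(-95508) = ((2*129*26 + 6010)/(-3219098/81))*(-1/95508) = ((6708 + 6010)*(-81/3219098))*(-1/95508) = (12718*(-81/3219098))*(-1/95508) = -515079/1609549*(-1/95508) = 57231/17080533988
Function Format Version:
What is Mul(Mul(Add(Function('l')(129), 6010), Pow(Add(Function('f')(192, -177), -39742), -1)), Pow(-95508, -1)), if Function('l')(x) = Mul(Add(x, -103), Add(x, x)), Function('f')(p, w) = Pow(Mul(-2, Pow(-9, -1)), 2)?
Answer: Rational(57231, 17080533988) ≈ 3.3507e-6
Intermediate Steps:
Function('f')(p, w) = Rational(4, 81) (Function('f')(p, w) = Pow(Mul(-2, Rational(-1, 9)), 2) = Pow(Rational(2, 9), 2) = Rational(4, 81))
Function('l')(x) = Mul(2, x, Add(-103, x)) (Function('l')(x) = Mul(Add(-103, x), Mul(2, x)) = Mul(2, x, Add(-103, x)))
Mul(Mul(Add(Function('l')(129), 6010), Pow(Add(Function('f')(192, -177), -39742), -1)), Pow(-95508, -1)) = Mul(Mul(Add(Mul(2, 129, Add(-103, 129)), 6010), Pow(Add(Rational(4, 81), -39742), -1)), Pow(-95508, -1)) = Mul(Mul(Add(Mul(2, 129, 26), 6010), Pow(Rational(-3219098, 81), -1)), Rational(-1, 95508)) = Mul(Mul(Add(6708, 6010), Rational(-81, 3219098)), Rational(-1, 95508)) = Mul(Mul(12718, Rational(-81, 3219098)), Rational(-1, 95508)) = Mul(Rational(-515079, 1609549), Rational(-1, 95508)) = Rational(57231, 17080533988)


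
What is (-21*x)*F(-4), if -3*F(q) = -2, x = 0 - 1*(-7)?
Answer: -98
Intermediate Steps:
x = 7 (x = 0 + 7 = 7)
F(q) = ⅔ (F(q) = -⅓*(-2) = ⅔)
(-21*x)*F(-4) = -21*7*(⅔) = -147*⅔ = -98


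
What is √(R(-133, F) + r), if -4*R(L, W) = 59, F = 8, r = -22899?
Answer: I*√91655/2 ≈ 151.37*I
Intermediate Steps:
R(L, W) = -59/4 (R(L, W) = -¼*59 = -59/4)
√(R(-133, F) + r) = √(-59/4 - 22899) = √(-91655/4) = I*√91655/2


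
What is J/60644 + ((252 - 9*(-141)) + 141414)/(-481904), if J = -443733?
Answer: -55626214443/7306146544 ≈ -7.6136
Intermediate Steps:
J/60644 + ((252 - 9*(-141)) + 141414)/(-481904) = -443733/60644 + ((252 - 9*(-141)) + 141414)/(-481904) = -443733*1/60644 + ((252 + 1269) + 141414)*(-1/481904) = -443733/60644 + (1521 + 141414)*(-1/481904) = -443733/60644 + 142935*(-1/481904) = -443733/60644 - 142935/481904 = -55626214443/7306146544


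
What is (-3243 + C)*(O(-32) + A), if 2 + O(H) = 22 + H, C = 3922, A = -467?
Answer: -325241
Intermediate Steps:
O(H) = 20 + H (O(H) = -2 + (22 + H) = 20 + H)
(-3243 + C)*(O(-32) + A) = (-3243 + 3922)*((20 - 32) - 467) = 679*(-12 - 467) = 679*(-479) = -325241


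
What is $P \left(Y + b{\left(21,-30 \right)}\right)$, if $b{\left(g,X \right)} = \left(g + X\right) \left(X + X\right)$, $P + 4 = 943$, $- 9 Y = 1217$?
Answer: $\frac{1140259}{3} \approx 3.8009 \cdot 10^{5}$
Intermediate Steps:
$Y = - \frac{1217}{9}$ ($Y = \left(- \frac{1}{9}\right) 1217 = - \frac{1217}{9} \approx -135.22$)
$P = 939$ ($P = -4 + 943 = 939$)
$b{\left(g,X \right)} = 2 X \left(X + g\right)$ ($b{\left(g,X \right)} = \left(X + g\right) 2 X = 2 X \left(X + g\right)$)
$P \left(Y + b{\left(21,-30 \right)}\right) = 939 \left(- \frac{1217}{9} + 2 \left(-30\right) \left(-30 + 21\right)\right) = 939 \left(- \frac{1217}{9} + 2 \left(-30\right) \left(-9\right)\right) = 939 \left(- \frac{1217}{9} + 540\right) = 939 \cdot \frac{3643}{9} = \frac{1140259}{3}$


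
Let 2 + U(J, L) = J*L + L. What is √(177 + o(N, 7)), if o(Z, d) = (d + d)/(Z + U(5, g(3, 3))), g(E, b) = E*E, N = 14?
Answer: 2*√48246/33 ≈ 13.312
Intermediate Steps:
g(E, b) = E²
U(J, L) = -2 + L + J*L (U(J, L) = -2 + (J*L + L) = -2 + (L + J*L) = -2 + L + J*L)
o(Z, d) = 2*d/(52 + Z) (o(Z, d) = (d + d)/(Z + (-2 + 3² + 5*3²)) = (2*d)/(Z + (-2 + 9 + 5*9)) = (2*d)/(Z + (-2 + 9 + 45)) = (2*d)/(Z + 52) = (2*d)/(52 + Z) = 2*d/(52 + Z))
√(177 + o(N, 7)) = √(177 + 2*7/(52 + 14)) = √(177 + 2*7/66) = √(177 + 2*7*(1/66)) = √(177 + 7/33) = √(5848/33) = 2*√48246/33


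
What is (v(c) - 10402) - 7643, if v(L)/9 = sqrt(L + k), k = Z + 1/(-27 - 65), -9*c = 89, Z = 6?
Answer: -18045 + 3*I*sqrt(74267)/46 ≈ -18045.0 + 17.773*I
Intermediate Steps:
c = -89/9 (c = -1/9*89 = -89/9 ≈ -9.8889)
k = 551/92 (k = 6 + 1/(-27 - 65) = 6 + 1/(-92) = 6 - 1/92 = 551/92 ≈ 5.9891)
v(L) = 9*sqrt(551/92 + L) (v(L) = 9*sqrt(L + 551/92) = 9*sqrt(551/92 + L))
(v(c) - 10402) - 7643 = (9*sqrt(12673 + 2116*(-89/9))/46 - 10402) - 7643 = (9*sqrt(12673 - 188324/9)/46 - 10402) - 7643 = (9*sqrt(-74267/9)/46 - 10402) - 7643 = (9*(I*sqrt(74267)/3)/46 - 10402) - 7643 = (3*I*sqrt(74267)/46 - 10402) - 7643 = (-10402 + 3*I*sqrt(74267)/46) - 7643 = -18045 + 3*I*sqrt(74267)/46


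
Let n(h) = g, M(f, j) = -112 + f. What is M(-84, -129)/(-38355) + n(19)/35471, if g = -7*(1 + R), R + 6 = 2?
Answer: 7757771/1360490205 ≈ 0.0057022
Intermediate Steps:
R = -4 (R = -6 + 2 = -4)
g = 21 (g = -7*(1 - 4) = -7*(-3) = 21)
n(h) = 21
M(-84, -129)/(-38355) + n(19)/35471 = (-112 - 84)/(-38355) + 21/35471 = -196*(-1/38355) + 21*(1/35471) = 196/38355 + 21/35471 = 7757771/1360490205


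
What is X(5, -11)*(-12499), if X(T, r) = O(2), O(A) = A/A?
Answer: -12499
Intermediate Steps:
O(A) = 1
X(T, r) = 1
X(5, -11)*(-12499) = 1*(-12499) = -12499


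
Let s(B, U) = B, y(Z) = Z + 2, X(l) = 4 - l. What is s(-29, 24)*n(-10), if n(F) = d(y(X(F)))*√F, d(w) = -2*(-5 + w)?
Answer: 638*I*√10 ≈ 2017.5*I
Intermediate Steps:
y(Z) = 2 + Z
d(w) = 10 - 2*w
n(F) = √F*(-2 + 2*F) (n(F) = (10 - 2*(2 + (4 - F)))*√F = (10 - 2*(6 - F))*√F = (10 + (-12 + 2*F))*√F = (-2 + 2*F)*√F = √F*(-2 + 2*F))
s(-29, 24)*n(-10) = -58*√(-10)*(-1 - 10) = -58*I*√10*(-11) = -(-638)*I*√10 = 638*I*√10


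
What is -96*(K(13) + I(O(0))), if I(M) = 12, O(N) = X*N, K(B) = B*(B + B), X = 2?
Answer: -33600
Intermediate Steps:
K(B) = 2*B² (K(B) = B*(2*B) = 2*B²)
O(N) = 2*N
-96*(K(13) + I(O(0))) = -96*(2*13² + 12) = -96*(2*169 + 12) = -96*(338 + 12) = -96*350 = -33600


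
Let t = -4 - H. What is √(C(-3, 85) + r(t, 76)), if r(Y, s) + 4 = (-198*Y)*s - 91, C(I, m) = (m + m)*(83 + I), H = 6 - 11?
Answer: I*√1543 ≈ 39.281*I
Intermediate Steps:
H = -5
C(I, m) = 2*m*(83 + I) (C(I, m) = (2*m)*(83 + I) = 2*m*(83 + I))
t = 1 (t = -4 - 1*(-5) = -4 + 5 = 1)
r(Y, s) = -95 - 198*Y*s (r(Y, s) = -4 + ((-198*Y)*s - 91) = -4 + (-198*Y*s - 91) = -4 + (-91 - 198*Y*s) = -95 - 198*Y*s)
√(C(-3, 85) + r(t, 76)) = √(2*85*(83 - 3) + (-95 - 198*1*76)) = √(2*85*80 + (-95 - 15048)) = √(13600 - 15143) = √(-1543) = I*√1543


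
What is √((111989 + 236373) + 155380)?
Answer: √503742 ≈ 709.75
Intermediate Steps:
√((111989 + 236373) + 155380) = √(348362 + 155380) = √503742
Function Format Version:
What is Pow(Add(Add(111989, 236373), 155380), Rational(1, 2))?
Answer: Pow(503742, Rational(1, 2)) ≈ 709.75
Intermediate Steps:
Pow(Add(Add(111989, 236373), 155380), Rational(1, 2)) = Pow(Add(348362, 155380), Rational(1, 2)) = Pow(503742, Rational(1, 2))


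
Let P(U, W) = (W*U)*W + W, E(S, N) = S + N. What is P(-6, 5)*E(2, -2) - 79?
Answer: -79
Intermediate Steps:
E(S, N) = N + S
P(U, W) = W + U*W² (P(U, W) = (U*W)*W + W = U*W² + W = W + U*W²)
P(-6, 5)*E(2, -2) - 79 = (5*(1 - 6*5))*(-2 + 2) - 79 = (5*(1 - 30))*0 - 79 = (5*(-29))*0 - 79 = -145*0 - 79 = 0 - 79 = -79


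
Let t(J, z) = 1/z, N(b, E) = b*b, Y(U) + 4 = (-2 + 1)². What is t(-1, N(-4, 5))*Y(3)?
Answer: -3/16 ≈ -0.18750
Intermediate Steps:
Y(U) = -3 (Y(U) = -4 + (-2 + 1)² = -4 + (-1)² = -4 + 1 = -3)
N(b, E) = b²
t(-1, N(-4, 5))*Y(3) = -3/(-4)² = -3/16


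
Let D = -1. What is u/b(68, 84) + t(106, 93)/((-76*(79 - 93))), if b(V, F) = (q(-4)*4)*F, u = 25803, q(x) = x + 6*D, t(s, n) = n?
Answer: -161559/21280 ≈ -7.5921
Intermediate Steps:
q(x) = -6 + x (q(x) = x + 6*(-1) = x - 6 = -6 + x)
b(V, F) = -40*F (b(V, F) = ((-6 - 4)*4)*F = (-10*4)*F = -40*F)
u/b(68, 84) + t(106, 93)/((-76*(79 - 93))) = 25803/((-40*84)) + 93/((-76*(79 - 93))) = 25803/(-3360) + 93/((-76*(-14))) = 25803*(-1/3360) + 93/1064 = -8601/1120 + 93*(1/1064) = -8601/1120 + 93/1064 = -161559/21280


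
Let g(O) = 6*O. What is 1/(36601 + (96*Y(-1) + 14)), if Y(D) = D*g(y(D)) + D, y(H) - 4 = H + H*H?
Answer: 1/34215 ≈ 2.9227e-5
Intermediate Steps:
y(H) = 4 + H + H² (y(H) = 4 + (H + H*H) = 4 + (H + H²) = 4 + H + H²)
Y(D) = D + D*(24 + 6*D + 6*D²) (Y(D) = D*(6*(4 + D + D²)) + D = D*(24 + 6*D + 6*D²) + D = D + D*(24 + 6*D + 6*D²))
1/(36601 + (96*Y(-1) + 14)) = 1/(36601 + (96*(-(25 + 6*(-1) + 6*(-1)²)) + 14)) = 1/(36601 + (96*(-(25 - 6 + 6*1)) + 14)) = 1/(36601 + (96*(-(25 - 6 + 6)) + 14)) = 1/(36601 + (96*(-1*25) + 14)) = 1/(36601 + (96*(-25) + 14)) = 1/(36601 + (-2400 + 14)) = 1/(36601 - 2386) = 1/34215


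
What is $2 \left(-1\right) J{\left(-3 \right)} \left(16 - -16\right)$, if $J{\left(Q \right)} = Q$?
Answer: $192$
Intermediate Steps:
$2 \left(-1\right) J{\left(-3 \right)} \left(16 - -16\right) = 2 \left(-1\right) \left(-3\right) \left(16 - -16\right) = \left(-2\right) \left(-3\right) \left(16 + 16\right) = 6 \cdot 32 = 192$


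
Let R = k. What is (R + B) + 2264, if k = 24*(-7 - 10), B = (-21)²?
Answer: 2297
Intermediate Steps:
B = 441
k = -408 (k = 24*(-17) = -408)
R = -408
(R + B) + 2264 = (-408 + 441) + 2264 = 33 + 2264 = 2297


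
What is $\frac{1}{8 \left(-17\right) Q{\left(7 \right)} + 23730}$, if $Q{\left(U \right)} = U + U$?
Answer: $\frac{1}{21826} \approx 4.5817 \cdot 10^{-5}$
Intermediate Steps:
$Q{\left(U \right)} = 2 U$
$\frac{1}{8 \left(-17\right) Q{\left(7 \right)} + 23730} = \frac{1}{8 \left(-17\right) 2 \cdot 7 + 23730} = \frac{1}{\left(-136\right) 14 + 23730} = \frac{1}{-1904 + 23730} = \frac{1}{21826}$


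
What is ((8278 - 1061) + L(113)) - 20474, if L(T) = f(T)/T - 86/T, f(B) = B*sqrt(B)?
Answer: -1498127/113 + sqrt(113) ≈ -13247.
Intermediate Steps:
f(B) = B**(3/2)
L(T) = sqrt(T) - 86/T (L(T) = T**(3/2)/T - 86/T = sqrt(T) - 86/T)
((8278 - 1061) + L(113)) - 20474 = ((8278 - 1061) + (-86 + 113**(3/2))/113) - 20474 = (7217 + (-86 + 113*sqrt(113))/113) - 20474 = (7217 + (-86/113 + sqrt(113))) - 20474 = (815435/113 + sqrt(113)) - 20474 = -1498127/113 + sqrt(113)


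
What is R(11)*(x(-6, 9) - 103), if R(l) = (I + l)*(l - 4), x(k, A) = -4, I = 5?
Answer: -11984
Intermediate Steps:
R(l) = (-4 + l)*(5 + l) (R(l) = (5 + l)*(l - 4) = (5 + l)*(-4 + l) = (-4 + l)*(5 + l))
R(11)*(x(-6, 9) - 103) = (-20 + 11 + 11²)*(-4 - 103) = (-20 + 11 + 121)*(-107) = 112*(-107) = -11984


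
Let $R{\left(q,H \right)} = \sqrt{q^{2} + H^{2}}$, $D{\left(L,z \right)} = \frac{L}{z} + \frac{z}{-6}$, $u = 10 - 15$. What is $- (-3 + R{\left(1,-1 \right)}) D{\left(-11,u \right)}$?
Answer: $\frac{91}{10} - \frac{91 \sqrt{2}}{30} \approx 4.8102$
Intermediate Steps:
$u = -5$
$D{\left(L,z \right)} = - \frac{z}{6} + \frac{L}{z}$ ($D{\left(L,z \right)} = \frac{L}{z} + z \left(- \frac{1}{6}\right) = \frac{L}{z} - \frac{z}{6} = - \frac{z}{6} + \frac{L}{z}$)
$R{\left(q,H \right)} = \sqrt{H^{2} + q^{2}}$
$- (-3 + R{\left(1,-1 \right)}) D{\left(-11,u \right)} = - (-3 + \sqrt{\left(-1\right)^{2} + 1^{2}}) \left(\left(- \frac{1}{6}\right) \left(-5\right) - \frac{11}{-5}\right) = - (-3 + \sqrt{1 + 1}) \left(\frac{5}{6} - - \frac{11}{5}\right) = - (-3 + \sqrt{2}) \left(\frac{5}{6} + \frac{11}{5}\right) = \left(3 - \sqrt{2}\right) \frac{91}{30} = \frac{91}{10} - \frac{91 \sqrt{2}}{30}$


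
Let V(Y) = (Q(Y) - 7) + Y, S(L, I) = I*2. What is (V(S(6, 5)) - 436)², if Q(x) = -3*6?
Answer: 203401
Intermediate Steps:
Q(x) = -18
S(L, I) = 2*I
V(Y) = -25 + Y (V(Y) = (-18 - 7) + Y = -25 + Y)
(V(S(6, 5)) - 436)² = ((-25 + 2*5) - 436)² = ((-25 + 10) - 436)² = (-15 - 436)² = (-451)² = 203401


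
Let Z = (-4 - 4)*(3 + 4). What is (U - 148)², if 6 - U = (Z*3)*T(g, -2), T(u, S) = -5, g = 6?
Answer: 964324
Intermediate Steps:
Z = -56 (Z = -8*7 = -56)
U = -834 (U = 6 - (-56*3)*(-5) = 6 - (-168)*(-5) = 6 - 1*840 = 6 - 840 = -834)
(U - 148)² = (-834 - 148)² = (-982)² = 964324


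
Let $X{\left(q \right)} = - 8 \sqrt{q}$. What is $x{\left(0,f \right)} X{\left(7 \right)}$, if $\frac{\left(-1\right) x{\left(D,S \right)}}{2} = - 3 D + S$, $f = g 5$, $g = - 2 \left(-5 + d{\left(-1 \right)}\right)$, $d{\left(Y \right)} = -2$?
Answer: $1120 \sqrt{7} \approx 2963.2$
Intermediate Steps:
$g = 14$ ($g = - 2 \left(-5 - 2\right) = \left(-2\right) \left(-7\right) = 14$)
$f = 70$ ($f = 14 \cdot 5 = 70$)
$x{\left(D,S \right)} = - 2 S + 6 D$ ($x{\left(D,S \right)} = - 2 \left(- 3 D + S\right) = - 2 \left(S - 3 D\right) = - 2 S + 6 D$)
$x{\left(0,f \right)} X{\left(7 \right)} = \left(\left(-2\right) 70 + 6 \cdot 0\right) \left(- 8 \sqrt{7}\right) = \left(-140 + 0\right) \left(- 8 \sqrt{7}\right) = - 140 \left(- 8 \sqrt{7}\right) = 1120 \sqrt{7}$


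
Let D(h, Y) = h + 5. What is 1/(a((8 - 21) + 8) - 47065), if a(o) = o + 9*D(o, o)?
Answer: -1/47070 ≈ -2.1245e-5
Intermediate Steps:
D(h, Y) = 5 + h
a(o) = 45 + 10*o (a(o) = o + 9*(5 + o) = o + (45 + 9*o) = 45 + 10*o)
1/(a((8 - 21) + 8) - 47065) = 1/((45 + 10*((8 - 21) + 8)) - 47065) = 1/((45 + 10*(-13 + 8)) - 47065) = 1/((45 + 10*(-5)) - 47065) = 1/((45 - 50) - 47065) = 1/(-5 - 47065) = 1/(-47070) = -1/47070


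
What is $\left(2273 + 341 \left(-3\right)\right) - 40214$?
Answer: $-38964$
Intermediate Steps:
$\left(2273 + 341 \left(-3\right)\right) - 40214 = \left(2273 - 1023\right) - 40214 = 1250 - 40214 = -38964$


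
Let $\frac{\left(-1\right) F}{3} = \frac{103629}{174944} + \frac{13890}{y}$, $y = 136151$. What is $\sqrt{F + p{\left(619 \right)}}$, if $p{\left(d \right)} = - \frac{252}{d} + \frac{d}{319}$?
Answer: $\frac{5 i \sqrt{251278784905823138667453866}}{106892822141336} \approx 0.74148 i$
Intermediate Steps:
$p{\left(d \right)} = - \frac{252}{d} + \frac{d}{319}$ ($p{\left(d \right)} = - \frac{252}{d} + d \frac{1}{319} = - \frac{252}{d} + \frac{d}{319}$)
$F = - \frac{49617492417}{23818800544}$ ($F = - 3 \left(\frac{103629}{174944} + \frac{13890}{136151}\right) = \left(-3\right) \frac{16539164139}{23818800544} = - \frac{49617492417}{23818800544} \approx -2.0831$)
$\sqrt{F + p{\left(619 \right)}} = \sqrt{- \frac{49617492417}{23818800544} + \left(- \frac{252}{619} + \frac{1}{319} \cdot 619\right)} = \sqrt{- \frac{49617492417}{23818800544} + \left(\left(-252\right) \frac{1}{619} + \frac{619}{319}\right)} = \sqrt{- \frac{49617492417}{23818800544} + \left(- \frac{252}{619} + \frac{619}{319}\right)} = \sqrt{- \frac{49617492417}{23818800544} + \frac{302773}{197461}} = \sqrt{- \frac{235075452094975}{427571288565344}} = \frac{5 i \sqrt{251278784905823138667453866}}{106892822141336}$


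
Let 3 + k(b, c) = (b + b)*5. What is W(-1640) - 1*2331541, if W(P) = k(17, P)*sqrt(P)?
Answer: -2331541 + 334*I*sqrt(410) ≈ -2.3315e+6 + 6763.0*I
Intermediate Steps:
k(b, c) = -3 + 10*b (k(b, c) = -3 + (b + b)*5 = -3 + (2*b)*5 = -3 + 10*b)
W(P) = 167*sqrt(P) (W(P) = (-3 + 10*17)*sqrt(P) = (-3 + 170)*sqrt(P) = 167*sqrt(P))
W(-1640) - 1*2331541 = 167*sqrt(-1640) - 1*2331541 = 167*(2*I*sqrt(410)) - 2331541 = 334*I*sqrt(410) - 2331541 = -2331541 + 334*I*sqrt(410)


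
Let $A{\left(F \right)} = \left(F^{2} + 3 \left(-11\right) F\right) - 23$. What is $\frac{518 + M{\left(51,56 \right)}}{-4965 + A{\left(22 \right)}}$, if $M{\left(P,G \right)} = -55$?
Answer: $- \frac{463}{5230} \approx -0.088528$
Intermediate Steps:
$A{\left(F \right)} = -23 + F^{2} - 33 F$ ($A{\left(F \right)} = \left(F^{2} - 33 F\right) - 23 = -23 + F^{2} - 33 F$)
$\frac{518 + M{\left(51,56 \right)}}{-4965 + A{\left(22 \right)}} = \frac{518 - 55}{-4965 - \left(749 - 484\right)} = \frac{463}{-4965 - 265} = \frac{463}{-5230} = 463 \left(- \frac{1}{5230}\right) = - \frac{463}{5230}$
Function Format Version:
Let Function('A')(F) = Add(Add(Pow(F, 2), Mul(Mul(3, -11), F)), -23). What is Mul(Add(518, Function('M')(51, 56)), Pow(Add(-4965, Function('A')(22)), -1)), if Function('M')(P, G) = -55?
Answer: Rational(-463, 5230) ≈ -0.088528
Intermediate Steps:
Function('A')(F) = Add(-23, Pow(F, 2), Mul(-33, F)) (Function('A')(F) = Add(Add(Pow(F, 2), Mul(-33, F)), -23) = Add(-23, Pow(F, 2), Mul(-33, F)))
Mul(Add(518, Function('M')(51, 56)), Pow(Add(-4965, Function('A')(22)), -1)) = Mul(Add(518, -55), Pow(Add(-4965, Add(-23, Pow(22, 2), Mul(-33, 22))), -1)) = Mul(463, Pow(Add(-4965, Add(-23, 484, -726)), -1)) = Mul(463, Pow(Add(-4965, -265), -1)) = Mul(463, Pow(-5230, -1)) = Mul(463, Rational(-1, 5230)) = Rational(-463, 5230)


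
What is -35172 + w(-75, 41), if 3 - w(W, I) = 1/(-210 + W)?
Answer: -10023164/285 ≈ -35169.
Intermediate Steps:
w(W, I) = 3 - 1/(-210 + W)
-35172 + w(-75, 41) = -35172 + (-631 + 3*(-75))/(-210 - 75) = -35172 + (-631 - 225)/(-285) = -35172 - 1/285*(-856) = -35172 + 856/285 = -10023164/285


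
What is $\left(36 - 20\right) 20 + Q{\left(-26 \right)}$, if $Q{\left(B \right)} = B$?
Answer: $294$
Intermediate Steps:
$\left(36 - 20\right) 20 + Q{\left(-26 \right)} = \left(36 - 20\right) 20 - 26 = 16 \cdot 20 - 26 = 320 - 26 = 294$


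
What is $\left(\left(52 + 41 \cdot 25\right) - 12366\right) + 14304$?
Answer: $3015$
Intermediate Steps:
$\left(\left(52 + 41 \cdot 25\right) - 12366\right) + 14304 = \left(\left(52 + 1025\right) - 12366\right) + 14304 = \left(1077 - 12366\right) + 14304 = -11289 + 14304 = 3015$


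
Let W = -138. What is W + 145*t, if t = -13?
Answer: -2023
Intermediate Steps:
W + 145*t = -138 + 145*(-13) = -138 - 1885 = -2023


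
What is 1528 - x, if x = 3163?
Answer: -1635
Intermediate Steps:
1528 - x = 1528 - 1*3163 = 1528 - 3163 = -1635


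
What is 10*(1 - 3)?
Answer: -20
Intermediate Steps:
10*(1 - 3) = 10*(-2) = -20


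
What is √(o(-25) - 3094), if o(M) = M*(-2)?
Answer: 2*I*√761 ≈ 55.172*I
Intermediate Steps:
o(M) = -2*M
√(o(-25) - 3094) = √(-2*(-25) - 3094) = √(50 - 3094) = √(-3044) = 2*I*√761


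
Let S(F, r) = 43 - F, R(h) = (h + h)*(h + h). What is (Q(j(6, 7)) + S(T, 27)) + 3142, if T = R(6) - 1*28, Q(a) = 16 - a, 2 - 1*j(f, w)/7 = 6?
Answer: 3113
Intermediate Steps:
j(f, w) = -28 (j(f, w) = 14 - 7*6 = 14 - 42 = -28)
R(h) = 4*h² (R(h) = (2*h)*(2*h) = 4*h²)
T = 116 (T = 4*6² - 1*28 = 4*36 - 28 = 144 - 28 = 116)
(Q(j(6, 7)) + S(T, 27)) + 3142 = ((16 - 1*(-28)) + (43 - 1*116)) + 3142 = ((16 + 28) + (43 - 116)) + 3142 = (44 - 73) + 3142 = -29 + 3142 = 3113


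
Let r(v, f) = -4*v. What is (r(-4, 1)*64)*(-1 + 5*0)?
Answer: -1024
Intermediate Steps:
(r(-4, 1)*64)*(-1 + 5*0) = (-4*(-4)*64)*(-1 + 5*0) = (16*64)*(-1 + 0) = 1024*(-1) = -1024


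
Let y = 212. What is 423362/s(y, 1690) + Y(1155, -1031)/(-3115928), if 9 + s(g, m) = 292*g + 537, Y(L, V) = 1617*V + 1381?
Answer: 88947585263/12158351056 ≈ 7.3158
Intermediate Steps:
Y(L, V) = 1381 + 1617*V
s(g, m) = 528 + 292*g (s(g, m) = -9 + (292*g + 537) = -9 + (537 + 292*g) = 528 + 292*g)
423362/s(y, 1690) + Y(1155, -1031)/(-3115928) = 423362/(528 + 292*212) + (1381 + 1617*(-1031))/(-3115928) = 423362/(528 + 61904) + (1381 - 1667127)*(-1/3115928) = 423362/62432 - 1665746*(-1/3115928) = 423362*(1/62432) + 832873/1557964 = 211681/31216 + 832873/1557964 = 88947585263/12158351056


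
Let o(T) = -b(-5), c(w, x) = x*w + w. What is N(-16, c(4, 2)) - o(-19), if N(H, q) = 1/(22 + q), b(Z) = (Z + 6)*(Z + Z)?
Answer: -339/34 ≈ -9.9706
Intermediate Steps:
b(Z) = 2*Z*(6 + Z) (b(Z) = (6 + Z)*(2*Z) = 2*Z*(6 + Z))
c(w, x) = w + w*x (c(w, x) = w*x + w = w + w*x)
o(T) = 10 (o(T) = -2*(-5)*(6 - 5) = -2*(-5) = -1*(-10) = 10)
N(-16, c(4, 2)) - o(-19) = 1/(22 + 4*(1 + 2)) - 1*10 = 1/(22 + 4*3) - 10 = 1/(22 + 12) - 10 = 1/34 - 10 = -339/34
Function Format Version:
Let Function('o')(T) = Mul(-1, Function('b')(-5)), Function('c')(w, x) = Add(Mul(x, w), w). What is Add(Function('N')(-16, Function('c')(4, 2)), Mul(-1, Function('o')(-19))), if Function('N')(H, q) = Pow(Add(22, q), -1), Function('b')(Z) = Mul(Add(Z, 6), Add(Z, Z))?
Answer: Rational(-339, 34) ≈ -9.9706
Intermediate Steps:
Function('b')(Z) = Mul(2, Z, Add(6, Z)) (Function('b')(Z) = Mul(Add(6, Z), Mul(2, Z)) = Mul(2, Z, Add(6, Z)))
Function('c')(w, x) = Add(w, Mul(w, x)) (Function('c')(w, x) = Add(Mul(w, x), w) = Add(w, Mul(w, x)))
Function('o')(T) = 10 (Function('o')(T) = Mul(-1, Mul(2, -5, Add(6, -5))) = Mul(-1, Mul(2, -5, 1)) = Mul(-1, -10) = 10)
Add(Function('N')(-16, Function('c')(4, 2)), Mul(-1, Function('o')(-19))) = Add(Pow(Add(22, Mul(4, Add(1, 2))), -1), Mul(-1, 10)) = Add(Pow(Add(22, Mul(4, 3)), -1), -10) = Add(Pow(Add(22, 12), -1), -10) = Add(Pow(34, -1), -10) = Add(Rational(1, 34), -10) = Rational(-339, 34)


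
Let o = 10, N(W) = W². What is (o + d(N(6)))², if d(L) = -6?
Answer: 16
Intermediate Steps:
(o + d(N(6)))² = (10 - 6)² = 4² = 16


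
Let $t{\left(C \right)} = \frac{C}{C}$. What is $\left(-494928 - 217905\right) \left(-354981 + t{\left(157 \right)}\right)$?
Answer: $253041458340$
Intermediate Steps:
$t{\left(C \right)} = 1$
$\left(-494928 - 217905\right) \left(-354981 + t{\left(157 \right)}\right) = \left(-494928 - 217905\right) \left(-354981 + 1\right) = \left(-712833\right) \left(-354980\right) = 253041458340$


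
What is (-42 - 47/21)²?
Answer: 863041/441 ≈ 1957.0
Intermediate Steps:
(-42 - 47/21)² = (-929/21)² = 863041/441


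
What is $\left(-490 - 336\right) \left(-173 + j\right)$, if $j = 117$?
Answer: $46256$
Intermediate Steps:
$\left(-490 - 336\right) \left(-173 + j\right) = \left(-490 - 336\right) \left(-173 + 117\right) = \left(-826\right) \left(-56\right) = 46256$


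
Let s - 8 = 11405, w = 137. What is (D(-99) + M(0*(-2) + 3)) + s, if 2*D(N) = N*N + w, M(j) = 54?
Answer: 16436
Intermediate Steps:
s = 11413 (s = 8 + 11405 = 11413)
D(N) = 137/2 + N**2/2 (D(N) = (N*N + 137)/2 = (N**2 + 137)/2 = (137 + N**2)/2 = 137/2 + N**2/2)
(D(-99) + M(0*(-2) + 3)) + s = ((137/2 + (1/2)*(-99)**2) + 54) + 11413 = ((137/2 + (1/2)*9801) + 54) + 11413 = ((137/2 + 9801/2) + 54) + 11413 = (4969 + 54) + 11413 = 5023 + 11413 = 16436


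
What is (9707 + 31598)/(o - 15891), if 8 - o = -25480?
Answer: 41305/9597 ≈ 4.3039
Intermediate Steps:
o = 25488 (o = 8 - 1*(-25480) = 8 + 25480 = 25488)
(9707 + 31598)/(o - 15891) = (9707 + 31598)/(25488 - 15891) = 41305/9597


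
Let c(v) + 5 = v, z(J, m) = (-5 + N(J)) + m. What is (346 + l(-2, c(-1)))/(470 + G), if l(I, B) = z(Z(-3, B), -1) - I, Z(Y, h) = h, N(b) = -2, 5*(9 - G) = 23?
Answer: 425/593 ≈ 0.71669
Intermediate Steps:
G = 22/5 (G = 9 - 1/5*23 = 9 - 23/5 = 22/5 ≈ 4.4000)
z(J, m) = -7 + m (z(J, m) = (-5 - 2) + m = -7 + m)
c(v) = -5 + v
l(I, B) = -8 - I (l(I, B) = (-7 - 1) - I = -8 - I)
(346 + l(-2, c(-1)))/(470 + G) = (346 + (-8 - 1*(-2)))/(470 + 22/5) = (346 + (-8 + 2))/(2372/5) = (346 - 6)*(5/2372) = 340*(5/2372) = 425/593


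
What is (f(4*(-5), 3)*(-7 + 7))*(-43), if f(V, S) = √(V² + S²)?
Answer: 0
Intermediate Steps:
f(V, S) = √(S² + V²)
(f(4*(-5), 3)*(-7 + 7))*(-43) = (√(3² + (4*(-5))²)*(-7 + 7))*(-43) = (√(9 + (-20)²)*0)*(-43) = (√(9 + 400)*0)*(-43) = (√409*0)*(-43) = 0*(-43) = 0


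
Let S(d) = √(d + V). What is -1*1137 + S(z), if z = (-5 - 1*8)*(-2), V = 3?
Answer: -1137 + √29 ≈ -1131.6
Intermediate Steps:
z = 26 (z = (-5 - 8)*(-2) = -13*(-2) = 26)
S(d) = √(3 + d) (S(d) = √(d + 3) = √(3 + d))
-1*1137 + S(z) = -1*1137 + √(3 + 26) = -1137 + √29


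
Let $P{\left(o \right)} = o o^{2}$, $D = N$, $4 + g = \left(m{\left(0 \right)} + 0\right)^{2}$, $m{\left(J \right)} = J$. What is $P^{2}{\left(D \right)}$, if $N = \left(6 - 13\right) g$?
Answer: $481890304$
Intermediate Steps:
$g = -4$ ($g = -4 + \left(0 + 0\right)^{2} = -4 + 0^{2} = -4 + 0 = -4$)
$N = 28$ ($N = \left(6 - 13\right) \left(-4\right) = \left(-7\right) \left(-4\right) = 28$)
$D = 28$
$P{\left(o \right)} = o^{3}$
$P^{2}{\left(D \right)} = \left(28^{3}\right)^{2} = 21952^{2} = 481890304$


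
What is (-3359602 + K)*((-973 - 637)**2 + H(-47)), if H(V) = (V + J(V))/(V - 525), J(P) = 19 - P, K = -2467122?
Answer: -2159793505420261/143 ≈ -1.5103e+13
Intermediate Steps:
H(V) = 19/(-525 + V) (H(V) = (V + (19 - V))/(V - 525) = 19/(-525 + V))
(-3359602 + K)*((-973 - 637)**2 + H(-47)) = (-3359602 - 2467122)*((-973 - 637)**2 + 19/(-525 - 47)) = -5826724*((-1610)**2 + 19/(-572)) = -5826724*(2592100 + 19*(-1/572)) = -5826724*(2592100 - 19/572) = -5826724*1482681181/572 = -2159793505420261/143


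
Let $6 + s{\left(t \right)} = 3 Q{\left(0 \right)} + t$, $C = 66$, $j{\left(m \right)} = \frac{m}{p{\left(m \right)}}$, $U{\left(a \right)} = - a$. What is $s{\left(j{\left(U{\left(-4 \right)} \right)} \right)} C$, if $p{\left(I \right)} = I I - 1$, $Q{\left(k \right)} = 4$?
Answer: $\frac{2068}{5} \approx 413.6$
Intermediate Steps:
$p{\left(I \right)} = -1 + I^{2}$ ($p{\left(I \right)} = I^{2} - 1 = -1 + I^{2}$)
$j{\left(m \right)} = \frac{m}{-1 + m^{2}}$
$s{\left(t \right)} = 6 + t$ ($s{\left(t \right)} = -6 + \left(3 \cdot 4 + t\right) = -6 + \left(12 + t\right) = 6 + t$)
$s{\left(j{\left(U{\left(-4 \right)} \right)} \right)} C = \left(6 + \frac{\left(-1\right) \left(-4\right)}{-1 + \left(\left(-1\right) \left(-4\right)\right)^{2}}\right) 66 = \left(6 + \frac{4}{-1 + 4^{2}}\right) 66 = \left(6 + \frac{4}{-1 + 16}\right) 66 = \left(6 + \frac{4}{15}\right) 66 = \frac{94}{15} \cdot 66 = \frac{2068}{5}$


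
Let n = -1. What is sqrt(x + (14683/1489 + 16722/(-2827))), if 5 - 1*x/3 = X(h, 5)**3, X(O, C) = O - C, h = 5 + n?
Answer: sqrt(388860595484911)/4209403 ≈ 4.6846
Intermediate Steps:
h = 4 (h = 5 - 1 = 4)
x = 18 (x = 15 - 3*(4 - 1*5)**3 = 15 - 3*(4 - 5)**3 = 15 - 3*(-1)**3 = 15 - 3*(-1) = 15 + 3 = 18)
sqrt(x + (14683/1489 + 16722/(-2827))) = sqrt(18 + (14683/1489 + 16722/(-2827))) = sqrt(18 + (14683*(1/1489) + 16722*(-1/2827))) = sqrt(18 + (14683/1489 - 16722/2827)) = sqrt(18 + 16609783/4209403) = sqrt(92379037/4209403) = sqrt(388860595484911)/4209403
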